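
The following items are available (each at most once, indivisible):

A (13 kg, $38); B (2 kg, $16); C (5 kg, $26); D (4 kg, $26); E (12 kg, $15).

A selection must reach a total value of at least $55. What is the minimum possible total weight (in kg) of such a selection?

Subsets with value ≥ 55, sorted by total weight:
- B+C+D: weight 11, value 68
- A+D: weight 17, value 64
Minimum weight: 11 kg.

11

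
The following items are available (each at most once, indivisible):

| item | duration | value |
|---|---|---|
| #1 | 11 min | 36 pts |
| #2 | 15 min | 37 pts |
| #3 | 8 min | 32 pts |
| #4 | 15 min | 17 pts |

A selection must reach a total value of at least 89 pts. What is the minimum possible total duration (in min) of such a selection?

34

Subsets with value ≥ 89, sorted by total duration:
- #1+#2+#3: duration 34, value 105
- #1+#2+#4: duration 41, value 90
- #1+#2+#3+#4: duration 49, value 122
Minimum duration: 34 min.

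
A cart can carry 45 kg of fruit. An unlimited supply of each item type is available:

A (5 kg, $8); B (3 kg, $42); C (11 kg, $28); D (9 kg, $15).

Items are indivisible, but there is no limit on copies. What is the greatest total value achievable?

Best value-per-unit is B at 42/3, and filling with it alone uses weight 15×3=45. No mix of the others beats 15×42 = 630.

$630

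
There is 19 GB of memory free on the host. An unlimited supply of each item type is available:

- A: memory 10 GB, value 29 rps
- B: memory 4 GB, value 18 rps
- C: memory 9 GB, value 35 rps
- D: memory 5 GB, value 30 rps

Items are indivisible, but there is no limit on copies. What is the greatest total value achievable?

108 rps

Best value-per-unit is D at 30/5; filling with it alone gives 3×30 = 90.
Optimal mix: 1×B + 3×D → memory 19, value 108.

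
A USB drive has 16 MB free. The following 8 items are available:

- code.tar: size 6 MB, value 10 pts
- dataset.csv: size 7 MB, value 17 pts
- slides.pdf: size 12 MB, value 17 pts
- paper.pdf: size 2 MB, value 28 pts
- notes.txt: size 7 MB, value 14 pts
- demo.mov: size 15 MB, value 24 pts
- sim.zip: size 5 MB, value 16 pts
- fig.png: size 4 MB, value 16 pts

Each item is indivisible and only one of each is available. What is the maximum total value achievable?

61 pts

Check high-value combinations within 16 MB:
- dataset.csv+paper.pdf+fig.png: size 7+2+4=13, value 17+28+16=61
- dataset.csv+paper.pdf+sim.zip: size 7+2+5=14, value 17+28+16=61
- paper.pdf+sim.zip+fig.png: size 2+5+4=11, value 28+16+16=60
- dataset.csv+paper.pdf+notes.txt: size 7+2+7=16, value 17+28+14=59
Best: 61 pts.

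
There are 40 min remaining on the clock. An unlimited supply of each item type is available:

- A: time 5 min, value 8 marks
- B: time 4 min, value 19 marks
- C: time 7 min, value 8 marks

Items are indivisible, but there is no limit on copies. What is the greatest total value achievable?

Best value-per-unit is B at 19/4, and filling with it alone uses time 10×4=40. No mix of the others beats 10×19 = 190.

190 marks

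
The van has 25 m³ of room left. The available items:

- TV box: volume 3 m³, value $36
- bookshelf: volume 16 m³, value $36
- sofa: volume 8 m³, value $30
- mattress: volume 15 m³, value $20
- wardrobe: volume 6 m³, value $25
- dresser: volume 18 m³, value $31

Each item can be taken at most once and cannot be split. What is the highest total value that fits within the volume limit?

$97

Check high-value combinations within 25 m³:
- TV box+bookshelf+wardrobe: volume 3+16+6=25, value 36+36+25=97
- TV box+sofa+wardrobe: volume 3+8+6=17, value 36+30+25=91
- TV box+mattress+wardrobe: volume 3+15+6=24, value 36+20+25=81
- TV box+bookshelf: volume 3+16=19, value 36+36=72
- TV box+dresser: volume 3+18=21, value 36+31=67
Best: $97.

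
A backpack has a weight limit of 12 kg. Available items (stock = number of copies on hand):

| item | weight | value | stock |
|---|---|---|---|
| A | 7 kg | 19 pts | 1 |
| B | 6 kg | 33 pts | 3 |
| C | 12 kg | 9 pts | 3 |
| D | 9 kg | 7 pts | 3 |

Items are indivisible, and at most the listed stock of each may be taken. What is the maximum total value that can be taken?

Best selections within weight 12 and stock limits:
- 2×B: weight 12, value 66
- 1×B: weight 6, value 33
- 1×A: weight 7, value 19
Best: 66 pts.

66 pts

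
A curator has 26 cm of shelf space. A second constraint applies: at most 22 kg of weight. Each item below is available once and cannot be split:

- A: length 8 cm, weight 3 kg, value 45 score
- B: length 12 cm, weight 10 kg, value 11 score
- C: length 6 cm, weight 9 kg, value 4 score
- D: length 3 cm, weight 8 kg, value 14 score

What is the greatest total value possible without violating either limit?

Feasible sets respecting both limits:
- A+B+D: length 23, weight 21, value 70
- A+C+D: length 17, weight 20, value 63
- A+B+C: length 26, weight 22, value 60
Best: 70 score.

70 score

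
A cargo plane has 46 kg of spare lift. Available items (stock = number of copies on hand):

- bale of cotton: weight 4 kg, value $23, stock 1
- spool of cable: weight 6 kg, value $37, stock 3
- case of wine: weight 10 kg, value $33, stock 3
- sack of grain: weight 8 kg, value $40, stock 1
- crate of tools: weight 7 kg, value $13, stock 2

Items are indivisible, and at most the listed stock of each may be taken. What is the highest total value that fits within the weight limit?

$217

Best selections within weight 46 and stock limits:
- 3×spool of cable + 2×case of wine + 1×sack of grain: weight 46, value 217
- 1×bale of cotton + 3×spool of cable + 1×case of wine + 1×sack of grain: weight 40, value 207
- 1×bale of cotton + 2×spool of cable + 2×case of wine + 1×sack of grain: weight 44, value 203
- 1×bale of cotton + 3×spool of cable + 2×case of wine: weight 42, value 200
Best: $217.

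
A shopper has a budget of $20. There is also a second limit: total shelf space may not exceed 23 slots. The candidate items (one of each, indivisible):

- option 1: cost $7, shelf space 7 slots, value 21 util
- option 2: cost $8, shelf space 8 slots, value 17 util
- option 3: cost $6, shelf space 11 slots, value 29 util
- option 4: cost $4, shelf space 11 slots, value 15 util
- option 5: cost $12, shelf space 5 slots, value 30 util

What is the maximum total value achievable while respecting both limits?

59 util

Feasible sets respecting both limits:
- option 3+option 5: cost 18, shelf space 16, value 59
- option 1+option 5: cost 19, shelf space 12, value 51
- option 1+option 3: cost 13, shelf space 18, value 50
- option 2+option 5: cost 20, shelf space 13, value 47
Best: 59 util.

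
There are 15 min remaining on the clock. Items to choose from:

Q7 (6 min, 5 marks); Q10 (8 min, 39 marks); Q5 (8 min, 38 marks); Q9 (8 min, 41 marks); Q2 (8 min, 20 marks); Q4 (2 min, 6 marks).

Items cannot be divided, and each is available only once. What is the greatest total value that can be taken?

Check high-value combinations within 15 min:
- Q9+Q4: time 8+2=10, value 41+6=47
- Q7+Q9: time 6+8=14, value 5+41=46
- Q10+Q4: time 8+2=10, value 39+6=45
- Q5+Q4: time 8+2=10, value 38+6=44
Best: 47 marks.

47 marks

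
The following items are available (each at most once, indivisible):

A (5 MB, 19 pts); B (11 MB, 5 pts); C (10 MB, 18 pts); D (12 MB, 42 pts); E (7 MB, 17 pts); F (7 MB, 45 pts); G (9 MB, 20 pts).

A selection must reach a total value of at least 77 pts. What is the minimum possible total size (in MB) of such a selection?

19

Subsets with value ≥ 77, sorted by total size:
- D+F: size 19, value 87
- A+E+F: size 19, value 81
Minimum size: 19 MB.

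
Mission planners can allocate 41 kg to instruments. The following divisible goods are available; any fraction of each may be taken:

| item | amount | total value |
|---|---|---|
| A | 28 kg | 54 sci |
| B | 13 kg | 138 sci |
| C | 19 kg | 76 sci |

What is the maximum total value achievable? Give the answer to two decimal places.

231.36

Take in order of value per unit:
- B (138/13 per unit): all 13 → value 138, running total 138.00
- C (76/19 per unit): all 19 → value 76, running total 214.00
- A (54/28 per unit): 9 of 28 → value 9×54/28 = 17.3571, running total 231.36
Total 231.36.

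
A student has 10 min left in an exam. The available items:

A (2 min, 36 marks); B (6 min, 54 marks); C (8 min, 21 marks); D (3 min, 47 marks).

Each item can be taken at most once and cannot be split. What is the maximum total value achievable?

101 marks

This is a 0/1 knapsack; check combinations near the capacity.
- B+D: time 6+3=9, value 54+47=101
- A+B: time 2+6=8, value 36+54=90
- A+D: time 2+3=5, value 36+47=83
- A+C: time 2+8=10, value 36+21=57
Best: 101 marks.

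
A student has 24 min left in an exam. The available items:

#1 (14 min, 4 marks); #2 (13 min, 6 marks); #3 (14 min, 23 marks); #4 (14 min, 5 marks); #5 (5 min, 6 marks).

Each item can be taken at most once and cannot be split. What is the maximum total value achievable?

29 marks

This is a 0/1 knapsack; check combinations near the capacity.
- #3+#5: time 14+5=19, value 23+6=29
- #3: time 14, value 23
- #2+#5: time 13+5=18, value 6+6=12
- #4+#5: time 14+5=19, value 5+6=11
Best: 29 marks.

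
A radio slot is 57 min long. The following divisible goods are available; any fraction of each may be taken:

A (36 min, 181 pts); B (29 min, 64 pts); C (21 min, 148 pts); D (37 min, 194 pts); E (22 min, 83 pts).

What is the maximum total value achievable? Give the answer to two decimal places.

336.76

Take in order of value per unit:
- C (148/21 per unit): all 21 → value 148, running total 148.00
- D (194/37 per unit): 36 of 37 → value 36×194/37 = 188.7568, running total 336.76
Total 336.76.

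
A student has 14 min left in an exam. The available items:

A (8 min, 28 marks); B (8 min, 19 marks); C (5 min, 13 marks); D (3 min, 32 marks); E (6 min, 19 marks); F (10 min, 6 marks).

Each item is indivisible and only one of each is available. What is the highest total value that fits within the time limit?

64 marks

Check high-value combinations within 14 min:
- C+D+E: time 5+3+6=14, value 13+32+19=64
- A+D: time 8+3=11, value 28+32=60
- D+E: time 3+6=9, value 32+19=51
- B+D: time 8+3=11, value 19+32=51
- A+E: time 8+6=14, value 28+19=47
Best: 64 marks.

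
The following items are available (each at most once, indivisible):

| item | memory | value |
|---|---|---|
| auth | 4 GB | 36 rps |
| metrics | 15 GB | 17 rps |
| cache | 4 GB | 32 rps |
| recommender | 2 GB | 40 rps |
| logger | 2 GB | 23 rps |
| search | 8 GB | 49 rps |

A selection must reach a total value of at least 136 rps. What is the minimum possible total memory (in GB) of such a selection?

16

Subsets with value ≥ 136, sorted by total memory:
- auth+recommender+logger+search: memory 16, value 148
- cache+recommender+logger+search: memory 16, value 144
Minimum memory: 16 GB.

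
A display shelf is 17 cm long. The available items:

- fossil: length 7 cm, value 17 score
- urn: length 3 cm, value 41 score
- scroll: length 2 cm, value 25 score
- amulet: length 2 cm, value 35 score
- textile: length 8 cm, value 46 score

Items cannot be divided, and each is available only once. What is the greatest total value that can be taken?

Check high-value combinations within 17 cm:
- urn+scroll+amulet+textile: length 3+2+2+8=15, value 41+25+35+46=147
- urn+amulet+textile: length 3+2+8=13, value 41+35+46=122
- fossil+urn+scroll+amulet: length 7+3+2+2=14, value 17+41+25+35=118
- urn+scroll+textile: length 3+2+8=13, value 41+25+46=112
Best: 147 score.

147 score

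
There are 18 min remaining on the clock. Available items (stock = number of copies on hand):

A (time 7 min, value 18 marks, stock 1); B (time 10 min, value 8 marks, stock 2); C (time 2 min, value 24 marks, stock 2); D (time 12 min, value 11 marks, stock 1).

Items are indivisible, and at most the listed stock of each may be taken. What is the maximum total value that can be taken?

66 marks

Top feasible selections:
- 1×A + 2×C: time 11, value 66
- 2×C + 1×D: time 16, value 59
- 1×B + 2×C: time 14, value 56
- 2×C: time 4, value 48
Best: 66 marks.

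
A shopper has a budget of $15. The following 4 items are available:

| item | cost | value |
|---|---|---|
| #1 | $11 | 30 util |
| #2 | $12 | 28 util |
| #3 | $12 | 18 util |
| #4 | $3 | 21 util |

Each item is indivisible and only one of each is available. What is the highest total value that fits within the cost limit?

51 util

Check high-value combinations within $15:
- #1+#4: cost 11+3=14, value 30+21=51
- #2+#4: cost 12+3=15, value 28+21=49
- #3+#4: cost 12+3=15, value 18+21=39
- #1: cost 11, value 30
- #2: cost 12, value 28
Best: 51 util.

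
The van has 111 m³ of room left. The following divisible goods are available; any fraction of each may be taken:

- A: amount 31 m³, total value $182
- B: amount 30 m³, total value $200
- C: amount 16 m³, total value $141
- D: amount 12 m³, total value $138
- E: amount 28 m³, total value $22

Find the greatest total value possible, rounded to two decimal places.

Take in order of value per unit:
- D (138/12 per unit): all 12 → value 138, running total 138.00
- C (141/16 per unit): all 16 → value 141, running total 279.00
- B (200/30 per unit): all 30 → value 200, running total 479.00
- A (182/31 per unit): all 31 → value 182, running total 661.00
- E (22/28 per unit): 22 of 28 → value 22×22/28 = 17.2857, running total 678.29
Total 678.29.

678.29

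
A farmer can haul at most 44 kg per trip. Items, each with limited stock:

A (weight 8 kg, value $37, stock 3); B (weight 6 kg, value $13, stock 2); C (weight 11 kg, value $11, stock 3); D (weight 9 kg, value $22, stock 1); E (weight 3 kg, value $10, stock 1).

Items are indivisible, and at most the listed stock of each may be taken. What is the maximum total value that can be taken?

Top feasible selections:
- 3×A + 1×B + 1×D + 1×E: weight 42, value 156
- 3×A + 2×B + 1×E: weight 39, value 147
- 3×A + 1×B + 1×D: weight 39, value 146
- 3×A + 1×B + 1×C + 1×E: weight 44, value 145
Best: $156.

$156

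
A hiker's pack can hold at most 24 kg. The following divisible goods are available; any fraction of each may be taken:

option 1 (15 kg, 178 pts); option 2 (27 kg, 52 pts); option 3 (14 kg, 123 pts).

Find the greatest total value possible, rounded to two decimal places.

257.07

Take in order of value per unit:
- option 1 (178/15 per unit): all 15 → value 178, running total 178.00
- option 3 (123/14 per unit): 9 of 14 → value 9×123/14 = 79.0714, running total 257.07
Total 257.07.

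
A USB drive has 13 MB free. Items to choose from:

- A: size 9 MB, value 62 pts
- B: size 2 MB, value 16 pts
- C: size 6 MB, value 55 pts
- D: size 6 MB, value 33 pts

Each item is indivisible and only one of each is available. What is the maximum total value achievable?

This is a 0/1 knapsack; check combinations near the capacity.
- C+D: size 6+6=12, value 55+33=88
- A+B: size 9+2=11, value 62+16=78
- B+C: size 2+6=8, value 16+55=71
- A: size 9, value 62
- C: size 6, value 55
Best: 88 pts.

88 pts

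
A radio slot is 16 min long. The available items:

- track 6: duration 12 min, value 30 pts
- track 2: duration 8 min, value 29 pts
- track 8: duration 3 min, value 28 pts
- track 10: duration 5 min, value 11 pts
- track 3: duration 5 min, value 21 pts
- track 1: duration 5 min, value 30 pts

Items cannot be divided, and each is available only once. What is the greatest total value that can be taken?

87 pts

Check high-value combinations within 16 min:
- track 2+track 8+track 1: duration 8+3+5=16, value 29+28+30=87
- track 8+track 3+track 1: duration 3+5+5=13, value 28+21+30=79
- track 2+track 8+track 3: duration 8+3+5=16, value 29+28+21=78
- track 8+track 10+track 1: duration 3+5+5=13, value 28+11+30=69
Best: 87 pts.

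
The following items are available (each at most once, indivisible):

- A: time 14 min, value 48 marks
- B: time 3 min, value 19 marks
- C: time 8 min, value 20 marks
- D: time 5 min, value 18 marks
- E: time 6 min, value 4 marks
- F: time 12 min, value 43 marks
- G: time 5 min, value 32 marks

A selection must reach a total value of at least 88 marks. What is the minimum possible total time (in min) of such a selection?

Subsets with value ≥ 88, sorted by total time:
- B+F+G: time 20, value 94
- B+C+D+G: time 21, value 89
Minimum time: 20 min.

20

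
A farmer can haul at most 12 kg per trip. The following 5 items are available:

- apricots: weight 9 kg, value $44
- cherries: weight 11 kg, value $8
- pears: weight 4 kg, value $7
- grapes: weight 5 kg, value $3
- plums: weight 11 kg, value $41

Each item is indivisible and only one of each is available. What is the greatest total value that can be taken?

Check high-value combinations within 12 kg:
- apricots: weight 9, value 44
- plums: weight 11, value 41
- pears+grapes: weight 4+5=9, value 7+3=10
- cherries: weight 11, value 8
Best: $44.

$44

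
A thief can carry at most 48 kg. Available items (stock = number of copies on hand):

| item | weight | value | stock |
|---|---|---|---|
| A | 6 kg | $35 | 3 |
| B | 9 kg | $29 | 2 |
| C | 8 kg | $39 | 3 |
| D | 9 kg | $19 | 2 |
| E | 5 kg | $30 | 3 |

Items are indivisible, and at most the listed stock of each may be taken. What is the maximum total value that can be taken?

Top feasible selections:
- 3×A + 3×C + 1×E: weight 47, value 252
- 2×A + 3×C + 2×E: weight 46, value 247
- 3×A + 2×C + 2×E: weight 44, value 243
- 1×A + 3×C + 3×E: weight 45, value 242
Best: $252.

$252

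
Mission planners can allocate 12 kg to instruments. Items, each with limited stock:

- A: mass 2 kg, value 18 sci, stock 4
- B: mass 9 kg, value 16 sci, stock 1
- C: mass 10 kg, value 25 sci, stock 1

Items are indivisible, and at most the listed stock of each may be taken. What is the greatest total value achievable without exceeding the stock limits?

Top feasible selections:
- 4×A: mass 8, value 72
- 3×A: mass 6, value 54
Best: 72 sci.

72 sci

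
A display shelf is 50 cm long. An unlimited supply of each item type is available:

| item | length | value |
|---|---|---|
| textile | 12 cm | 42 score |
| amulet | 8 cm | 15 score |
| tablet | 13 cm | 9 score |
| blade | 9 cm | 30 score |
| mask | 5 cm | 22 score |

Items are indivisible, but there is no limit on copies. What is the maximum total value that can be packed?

Best value-per-unit is mask at 22/5, and filling with it alone uses length 10×5=50. No mix of the others beats 10×22 = 220.

220 score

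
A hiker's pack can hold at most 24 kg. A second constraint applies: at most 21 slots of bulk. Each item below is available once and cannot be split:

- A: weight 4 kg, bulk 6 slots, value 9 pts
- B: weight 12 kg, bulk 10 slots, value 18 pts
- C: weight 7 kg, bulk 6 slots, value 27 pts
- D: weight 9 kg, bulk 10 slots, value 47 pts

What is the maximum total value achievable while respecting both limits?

Feasible sets respecting both limits:
- C+D: weight 16, bulk 16, value 74
- B+D: weight 21, bulk 20, value 65
- A+D: weight 13, bulk 16, value 56
- D: weight 9, bulk 10, value 47
Best: 74 pts.

74 pts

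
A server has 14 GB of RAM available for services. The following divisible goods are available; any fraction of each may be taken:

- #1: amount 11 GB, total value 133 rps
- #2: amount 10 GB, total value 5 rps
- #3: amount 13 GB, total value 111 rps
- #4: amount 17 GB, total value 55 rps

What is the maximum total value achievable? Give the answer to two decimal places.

158.62

Take in order of value per unit:
- #1 (133/11 per unit): all 11 → value 133, running total 133.00
- #3 (111/13 per unit): 3 of 13 → value 3×111/13 = 25.6154, running total 158.62
Total 158.62.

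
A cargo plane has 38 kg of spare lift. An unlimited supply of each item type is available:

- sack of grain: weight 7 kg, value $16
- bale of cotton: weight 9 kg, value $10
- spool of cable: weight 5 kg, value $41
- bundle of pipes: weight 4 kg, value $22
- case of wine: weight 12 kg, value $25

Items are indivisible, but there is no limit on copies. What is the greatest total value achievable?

Best value-per-unit is spool of cable at 41/5; filling with it alone gives 7×41 = 287.
Optimal mix: 6×spool of cable + 2×bundle of pipes → weight 38, value 290.

$290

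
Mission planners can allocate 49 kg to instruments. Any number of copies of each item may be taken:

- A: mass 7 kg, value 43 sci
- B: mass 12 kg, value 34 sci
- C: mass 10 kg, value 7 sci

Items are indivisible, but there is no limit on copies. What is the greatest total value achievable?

301 sci

Best value-per-unit is A at 43/7, and filling with it alone uses mass 7×7=49. No mix of the others beats 7×43 = 301.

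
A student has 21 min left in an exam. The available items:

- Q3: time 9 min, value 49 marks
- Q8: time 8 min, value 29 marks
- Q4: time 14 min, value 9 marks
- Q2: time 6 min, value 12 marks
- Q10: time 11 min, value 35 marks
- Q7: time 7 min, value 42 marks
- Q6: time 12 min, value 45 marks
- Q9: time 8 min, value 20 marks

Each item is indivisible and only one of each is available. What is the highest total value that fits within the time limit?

This is a 0/1 knapsack; check combinations near the capacity.
- Q3+Q6: time 9+12=21, value 49+45=94
- Q3+Q7: time 9+7=16, value 49+42=91
- Q7+Q6: time 7+12=19, value 42+45=87
- Q3+Q10: time 9+11=20, value 49+35=84
Best: 94 marks.

94 marks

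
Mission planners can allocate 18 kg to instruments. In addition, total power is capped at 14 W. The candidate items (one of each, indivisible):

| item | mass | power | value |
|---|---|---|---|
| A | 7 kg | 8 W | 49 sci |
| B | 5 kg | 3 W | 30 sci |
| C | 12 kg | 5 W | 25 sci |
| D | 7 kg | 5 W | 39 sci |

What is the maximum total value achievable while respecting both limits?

88 sci

Feasible sets respecting both limits:
- A+D: mass 14, power 13, value 88
- A+B: mass 12, power 11, value 79
- B+D: mass 12, power 8, value 69
Best: 88 sci.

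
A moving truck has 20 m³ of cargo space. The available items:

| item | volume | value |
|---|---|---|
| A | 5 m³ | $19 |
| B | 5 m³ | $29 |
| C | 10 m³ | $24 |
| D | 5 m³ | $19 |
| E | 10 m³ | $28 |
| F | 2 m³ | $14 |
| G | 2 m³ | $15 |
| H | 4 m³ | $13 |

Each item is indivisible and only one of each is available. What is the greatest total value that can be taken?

$96

Check high-value combinations within 20 m³:
- A+B+D+F+G: volume 5+5+5+2+2=19, value 19+29+19+14+15=96
- A+B+F+G+H: volume 5+5+2+2+4=18, value 19+29+14+15+13=90
- B+D+F+G+H: volume 5+5+2+2+4=18, value 29+19+14+15+13=90
Best: $96.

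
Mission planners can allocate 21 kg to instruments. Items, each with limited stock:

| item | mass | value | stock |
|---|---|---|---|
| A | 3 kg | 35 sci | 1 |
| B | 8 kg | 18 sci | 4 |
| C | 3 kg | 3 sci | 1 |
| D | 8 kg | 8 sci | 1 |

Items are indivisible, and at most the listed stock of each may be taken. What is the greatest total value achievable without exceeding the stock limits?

Top feasible selections:
- 1×A + 2×B: mass 19, value 71
- 1×A + 1×B + 1×D: mass 19, value 61
Best: 71 sci.

71 sci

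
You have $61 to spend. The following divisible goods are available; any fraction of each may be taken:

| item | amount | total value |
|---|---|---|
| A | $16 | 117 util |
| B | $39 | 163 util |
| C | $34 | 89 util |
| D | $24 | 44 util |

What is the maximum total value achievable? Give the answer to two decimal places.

295.71

Take in order of value per unit:
- A (117/16 per unit): all 16 → value 117, running total 117.00
- B (163/39 per unit): all 39 → value 163, running total 280.00
- C (89/34 per unit): 6 of 34 → value 6×89/34 = 15.7059, running total 295.71
Total 295.71.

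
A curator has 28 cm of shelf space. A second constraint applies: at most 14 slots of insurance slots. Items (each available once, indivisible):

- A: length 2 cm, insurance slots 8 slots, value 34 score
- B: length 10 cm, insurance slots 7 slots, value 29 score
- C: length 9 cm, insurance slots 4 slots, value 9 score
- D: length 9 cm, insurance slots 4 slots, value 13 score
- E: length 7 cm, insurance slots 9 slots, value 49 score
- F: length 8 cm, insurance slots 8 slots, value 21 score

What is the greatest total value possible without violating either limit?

Feasible sets respecting both limits:
- D+E: length 16, insurance slots 13, value 62
- C+E: length 16, insurance slots 13, value 58
- E: length 7, insurance slots 9, value 49
- A+D: length 11, insurance slots 12, value 47
Best: 62 score.

62 score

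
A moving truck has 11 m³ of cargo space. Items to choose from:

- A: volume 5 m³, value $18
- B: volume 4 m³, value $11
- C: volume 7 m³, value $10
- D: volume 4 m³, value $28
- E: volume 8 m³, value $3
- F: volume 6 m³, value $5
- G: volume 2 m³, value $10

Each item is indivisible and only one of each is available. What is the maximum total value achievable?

Check high-value combinations within 11 m³:
- A+D+G: volume 5+4+2=11, value 18+28+10=56
- B+D+G: volume 4+4+2=10, value 11+28+10=49
- A+D: volume 5+4=9, value 18+28=46
- B+D: volume 4+4=8, value 11+28=39
Best: $56.

$56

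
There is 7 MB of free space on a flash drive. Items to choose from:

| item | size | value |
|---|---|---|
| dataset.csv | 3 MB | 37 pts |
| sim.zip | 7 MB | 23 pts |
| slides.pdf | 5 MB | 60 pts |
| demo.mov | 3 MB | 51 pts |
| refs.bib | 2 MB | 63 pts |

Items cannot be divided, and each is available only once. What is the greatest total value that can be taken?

123 pts

Check high-value combinations within 7 MB:
- slides.pdf+refs.bib: size 5+2=7, value 60+63=123
- demo.mov+refs.bib: size 3+2=5, value 51+63=114
- dataset.csv+refs.bib: size 3+2=5, value 37+63=100
- dataset.csv+demo.mov: size 3+3=6, value 37+51=88
- refs.bib: size 2, value 63
Best: 123 pts.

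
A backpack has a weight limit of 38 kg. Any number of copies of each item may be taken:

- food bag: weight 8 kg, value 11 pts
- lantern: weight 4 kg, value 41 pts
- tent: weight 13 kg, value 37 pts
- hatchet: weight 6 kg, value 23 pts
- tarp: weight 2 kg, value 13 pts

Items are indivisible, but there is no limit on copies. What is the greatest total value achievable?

382 pts

Best value-per-unit is lantern at 41/4; filling with it alone gives 9×41 = 369.
Optimal mix: 9×lantern + 1×tarp → weight 38, value 382.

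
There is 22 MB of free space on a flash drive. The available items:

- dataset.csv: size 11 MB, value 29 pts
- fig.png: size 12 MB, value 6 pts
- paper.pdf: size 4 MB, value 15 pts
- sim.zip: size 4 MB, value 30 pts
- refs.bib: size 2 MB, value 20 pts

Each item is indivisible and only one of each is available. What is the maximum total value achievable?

94 pts

Check high-value combinations within 22 MB:
- dataset.csv+paper.pdf+sim.zip+refs.bib: size 11+4+4+2=21, value 29+15+30+20=94
- dataset.csv+sim.zip+refs.bib: size 11+4+2=17, value 29+30+20=79
- dataset.csv+paper.pdf+sim.zip: size 11+4+4=19, value 29+15+30=74
Best: 94 pts.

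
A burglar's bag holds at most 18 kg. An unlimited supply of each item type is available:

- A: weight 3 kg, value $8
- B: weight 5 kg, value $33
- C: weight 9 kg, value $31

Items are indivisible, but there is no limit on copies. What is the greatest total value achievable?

Best value-per-unit is B at 33/5; filling with it alone gives 3×33 = 99.
Optimal mix: 1×A + 3×B → weight 18, value 107.

$107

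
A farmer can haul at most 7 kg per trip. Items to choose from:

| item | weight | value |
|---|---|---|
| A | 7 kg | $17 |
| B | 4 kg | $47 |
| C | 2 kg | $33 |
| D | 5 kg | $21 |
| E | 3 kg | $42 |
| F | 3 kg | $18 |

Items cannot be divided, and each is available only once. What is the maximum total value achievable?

$89

This is a 0/1 knapsack; check combinations near the capacity.
- B+E: weight 4+3=7, value 47+42=89
- B+C: weight 4+2=6, value 47+33=80
- C+E: weight 2+3=5, value 33+42=75
- B+F: weight 4+3=7, value 47+18=65
Best: $89.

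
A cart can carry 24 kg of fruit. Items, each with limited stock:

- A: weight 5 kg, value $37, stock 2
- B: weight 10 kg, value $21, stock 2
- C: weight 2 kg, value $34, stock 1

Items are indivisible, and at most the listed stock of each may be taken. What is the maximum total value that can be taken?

Best selections within weight 24 and stock limits:
- 2×A + 1×B + 1×C: weight 22, value 129
- 2×A + 1×C: weight 12, value 108
- 2×A + 1×B: weight 20, value 95
- 1×A + 1×B + 1×C: weight 17, value 92
Best: $129.

$129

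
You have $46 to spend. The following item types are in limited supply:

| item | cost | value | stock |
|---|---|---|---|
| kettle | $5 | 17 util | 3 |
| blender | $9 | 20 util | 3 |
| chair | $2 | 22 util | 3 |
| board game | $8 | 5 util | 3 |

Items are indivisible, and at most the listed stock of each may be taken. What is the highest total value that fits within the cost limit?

160 util

Top feasible selections:
- 2×kettle + 3×blender + 3×chair: cost 43, value 160
- 3×kettle + 2×blender + 3×chair: cost 39, value 157
Best: 160 util.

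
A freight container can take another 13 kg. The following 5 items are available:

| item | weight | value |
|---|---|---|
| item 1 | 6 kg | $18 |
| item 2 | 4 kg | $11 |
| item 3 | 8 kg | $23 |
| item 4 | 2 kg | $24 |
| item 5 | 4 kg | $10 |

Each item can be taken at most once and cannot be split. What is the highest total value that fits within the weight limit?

$53

Check high-value combinations within 13 kg:
- item 1+item 2+item 4: weight 6+4+2=12, value 18+11+24=53
- item 1+item 4+item 5: weight 6+2+4=12, value 18+24+10=52
- item 3+item 4: weight 8+2=10, value 23+24=47
Best: $53.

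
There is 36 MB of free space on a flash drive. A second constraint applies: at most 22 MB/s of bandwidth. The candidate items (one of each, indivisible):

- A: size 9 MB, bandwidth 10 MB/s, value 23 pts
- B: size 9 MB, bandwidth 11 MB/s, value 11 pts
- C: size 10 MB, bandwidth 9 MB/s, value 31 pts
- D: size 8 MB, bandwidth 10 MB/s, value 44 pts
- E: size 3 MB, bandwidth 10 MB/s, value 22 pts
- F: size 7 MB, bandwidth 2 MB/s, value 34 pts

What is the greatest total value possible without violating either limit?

Feasible sets respecting both limits:
- C+D+F: size 25, bandwidth 21, value 109
- A+D+F: size 24, bandwidth 22, value 101
- D+E+F: size 18, bandwidth 22, value 100
- A+C+F: size 26, bandwidth 21, value 88
Best: 109 pts.

109 pts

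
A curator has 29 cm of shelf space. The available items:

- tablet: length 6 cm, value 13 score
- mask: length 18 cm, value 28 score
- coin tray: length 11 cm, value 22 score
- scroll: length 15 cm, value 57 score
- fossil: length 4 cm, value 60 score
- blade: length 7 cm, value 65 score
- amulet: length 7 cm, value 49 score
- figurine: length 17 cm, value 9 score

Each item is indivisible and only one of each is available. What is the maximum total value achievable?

Check high-value combinations within 29 cm:
- coin tray+fossil+blade+amulet: length 11+4+7+7=29, value 22+60+65+49=196
- tablet+fossil+blade+amulet: length 6+4+7+7=24, value 13+60+65+49=187
- scroll+fossil+blade: length 15+4+7=26, value 57+60+65=182
- fossil+blade+amulet: length 4+7+7=18, value 60+65+49=174
- scroll+blade+amulet: length 15+7+7=29, value 57+65+49=171
Best: 196 score.

196 score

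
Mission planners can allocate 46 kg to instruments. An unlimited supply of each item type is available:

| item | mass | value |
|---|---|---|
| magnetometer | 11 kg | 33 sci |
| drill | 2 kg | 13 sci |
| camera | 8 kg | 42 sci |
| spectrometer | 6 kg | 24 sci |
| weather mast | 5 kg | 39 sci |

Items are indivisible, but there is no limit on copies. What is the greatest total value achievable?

Best value-per-unit is weather mast at 39/5; filling with it alone gives 9×39 = 351.
Optimal mix: 3×drill + 8×weather mast → mass 46, value 351.

351 sci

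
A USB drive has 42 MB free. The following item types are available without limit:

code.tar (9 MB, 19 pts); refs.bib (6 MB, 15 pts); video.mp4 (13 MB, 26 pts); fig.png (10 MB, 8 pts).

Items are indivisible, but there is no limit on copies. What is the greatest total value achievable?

105 pts

Best value-per-unit is refs.bib at 15/6, and filling with it alone uses size 7×6=42. No mix of the others beats 7×15 = 105.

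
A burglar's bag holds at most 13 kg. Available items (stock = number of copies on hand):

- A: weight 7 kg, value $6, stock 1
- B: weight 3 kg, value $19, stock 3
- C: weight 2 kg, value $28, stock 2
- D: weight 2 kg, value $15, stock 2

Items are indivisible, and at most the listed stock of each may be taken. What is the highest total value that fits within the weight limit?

Top feasible selections:
- 3×B + 2×C: weight 13, value 113
- 2×B + 2×C + 1×D: weight 12, value 109
Best: $113.

$113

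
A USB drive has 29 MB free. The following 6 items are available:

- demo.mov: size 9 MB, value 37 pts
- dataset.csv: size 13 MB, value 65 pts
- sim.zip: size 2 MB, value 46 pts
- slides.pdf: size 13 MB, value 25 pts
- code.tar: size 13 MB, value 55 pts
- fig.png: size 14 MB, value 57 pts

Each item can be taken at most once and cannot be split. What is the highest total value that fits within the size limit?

Check high-value combinations within 29 MB:
- dataset.csv+sim.zip+fig.png: size 13+2+14=29, value 65+46+57=168
- dataset.csv+sim.zip+code.tar: size 13+2+13=28, value 65+46+55=166
- sim.zip+code.tar+fig.png: size 2+13+14=29, value 46+55+57=158
- demo.mov+dataset.csv+sim.zip: size 9+13+2=24, value 37+65+46=148
- demo.mov+sim.zip+fig.png: size 9+2+14=25, value 37+46+57=140
Best: 168 pts.

168 pts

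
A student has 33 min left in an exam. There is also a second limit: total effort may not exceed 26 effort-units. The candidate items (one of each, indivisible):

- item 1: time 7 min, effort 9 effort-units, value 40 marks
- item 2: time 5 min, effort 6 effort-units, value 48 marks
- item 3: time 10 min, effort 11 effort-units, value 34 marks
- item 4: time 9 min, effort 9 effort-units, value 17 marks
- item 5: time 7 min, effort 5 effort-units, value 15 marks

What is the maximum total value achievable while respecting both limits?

122 marks

Feasible sets respecting both limits:
- item 1+item 2+item 3: time 22, effort 26, value 122
- item 1+item 2+item 4: time 21, effort 24, value 105
- item 1+item 2+item 5: time 19, effort 20, value 103
- item 2+item 3+item 4: time 24, effort 26, value 99
Best: 122 marks.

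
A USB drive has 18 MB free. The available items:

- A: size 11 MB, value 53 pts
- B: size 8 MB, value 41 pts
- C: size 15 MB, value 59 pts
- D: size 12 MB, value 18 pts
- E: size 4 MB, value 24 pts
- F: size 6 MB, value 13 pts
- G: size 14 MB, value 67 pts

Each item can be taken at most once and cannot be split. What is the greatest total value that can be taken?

This is a 0/1 knapsack; check combinations near the capacity.
- E+G: size 4+14=18, value 24+67=91
- B+E+F: size 8+4+6=18, value 41+24+13=78
- A+E: size 11+4=15, value 53+24=77
Best: 91 pts.

91 pts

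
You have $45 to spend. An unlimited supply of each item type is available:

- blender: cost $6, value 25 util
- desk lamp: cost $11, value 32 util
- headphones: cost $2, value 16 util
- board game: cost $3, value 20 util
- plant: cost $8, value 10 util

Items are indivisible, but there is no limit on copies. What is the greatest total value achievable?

356 util

Best value-per-unit is headphones at 16/2; filling with it alone gives 22×16 = 352.
Optimal mix: 21×headphones + 1×board game → cost 45, value 356.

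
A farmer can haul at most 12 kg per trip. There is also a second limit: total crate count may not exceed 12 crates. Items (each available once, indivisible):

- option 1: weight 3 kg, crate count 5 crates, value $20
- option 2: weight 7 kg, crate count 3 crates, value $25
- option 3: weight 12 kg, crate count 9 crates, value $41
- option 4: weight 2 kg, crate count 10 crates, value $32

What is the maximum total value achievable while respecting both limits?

$45

Feasible sets respecting both limits:
- option 1+option 2: weight 10, crate count 8, value 45
- option 3: weight 12, crate count 9, value 41
- option 4: weight 2, crate count 10, value 32
Best: $45.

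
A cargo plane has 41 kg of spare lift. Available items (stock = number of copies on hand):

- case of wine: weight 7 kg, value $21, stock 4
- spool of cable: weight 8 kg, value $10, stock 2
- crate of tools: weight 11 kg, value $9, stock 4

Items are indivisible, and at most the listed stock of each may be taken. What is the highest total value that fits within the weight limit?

Best selections within weight 41 and stock limits:
- 4×case of wine + 1×spool of cable: weight 36, value 94
- 4×case of wine + 1×crate of tools: weight 39, value 93
Best: $94.

$94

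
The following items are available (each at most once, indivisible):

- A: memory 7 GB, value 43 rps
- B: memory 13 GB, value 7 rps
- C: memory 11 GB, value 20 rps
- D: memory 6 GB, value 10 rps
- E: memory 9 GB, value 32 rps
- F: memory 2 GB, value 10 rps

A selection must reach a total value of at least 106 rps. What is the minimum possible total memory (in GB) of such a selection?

Subsets with value ≥ 106, sorted by total memory:
- A+C+D+E+F: memory 35, value 115
- A+B+C+E+F: memory 42, value 112
Minimum memory: 35 GB.

35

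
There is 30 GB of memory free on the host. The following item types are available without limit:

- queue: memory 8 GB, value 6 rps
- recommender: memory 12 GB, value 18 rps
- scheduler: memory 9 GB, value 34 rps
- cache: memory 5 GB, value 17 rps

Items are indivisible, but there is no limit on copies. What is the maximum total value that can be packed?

Best value-per-unit is scheduler at 34/9, and filling with it alone uses memory 3×9=27. No mix of the others beats 3×34 = 102.

102 rps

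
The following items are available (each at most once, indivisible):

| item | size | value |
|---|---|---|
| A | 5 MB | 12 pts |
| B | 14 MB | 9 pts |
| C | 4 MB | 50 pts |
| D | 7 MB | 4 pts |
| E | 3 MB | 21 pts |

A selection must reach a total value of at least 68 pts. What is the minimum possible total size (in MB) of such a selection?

7

Subsets with value ≥ 68, sorted by total size:
- C+E: size 7, value 71
- A+C+E: size 12, value 83
Minimum size: 7 MB.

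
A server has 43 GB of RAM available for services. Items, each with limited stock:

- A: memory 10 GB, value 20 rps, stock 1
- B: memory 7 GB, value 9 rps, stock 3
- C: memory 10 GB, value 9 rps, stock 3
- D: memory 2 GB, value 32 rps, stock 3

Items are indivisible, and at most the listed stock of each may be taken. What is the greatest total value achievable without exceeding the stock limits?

Best selections within memory 43 and stock limits:
- 1×A + 3×B + 3×D: memory 37, value 143
- 1×A + 2×B + 1×C + 3×D: memory 40, value 143
- 1×A + 1×B + 2×C + 3×D: memory 43, value 143
- 1×A + 2×B + 3×D: memory 30, value 134
Best: 143 rps.

143 rps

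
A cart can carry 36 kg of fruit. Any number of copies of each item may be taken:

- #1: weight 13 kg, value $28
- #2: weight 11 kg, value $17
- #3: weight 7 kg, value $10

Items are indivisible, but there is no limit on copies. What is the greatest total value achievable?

Best value-per-unit is #1 at 28/13; filling with it alone gives 2×28 = 56.
Optimal mix: 2×#1 + 1×#3 → weight 33, value 66.

$66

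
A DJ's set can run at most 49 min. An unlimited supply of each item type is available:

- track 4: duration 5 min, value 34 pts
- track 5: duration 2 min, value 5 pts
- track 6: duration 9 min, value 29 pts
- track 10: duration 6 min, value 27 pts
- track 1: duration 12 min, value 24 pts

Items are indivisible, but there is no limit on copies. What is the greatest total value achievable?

316 pts

Best value-per-unit is track 4 at 34/5; filling with it alone gives 9×34 = 306.
Optimal mix: 9×track 4 + 2×track 5 → duration 49, value 316.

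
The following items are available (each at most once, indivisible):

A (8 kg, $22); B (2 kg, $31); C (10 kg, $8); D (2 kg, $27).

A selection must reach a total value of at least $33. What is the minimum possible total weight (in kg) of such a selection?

4

Subsets with value ≥ 33, sorted by total weight:
- B+D: weight 4, value 58
- A+B: weight 10, value 53
Minimum weight: 4 kg.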